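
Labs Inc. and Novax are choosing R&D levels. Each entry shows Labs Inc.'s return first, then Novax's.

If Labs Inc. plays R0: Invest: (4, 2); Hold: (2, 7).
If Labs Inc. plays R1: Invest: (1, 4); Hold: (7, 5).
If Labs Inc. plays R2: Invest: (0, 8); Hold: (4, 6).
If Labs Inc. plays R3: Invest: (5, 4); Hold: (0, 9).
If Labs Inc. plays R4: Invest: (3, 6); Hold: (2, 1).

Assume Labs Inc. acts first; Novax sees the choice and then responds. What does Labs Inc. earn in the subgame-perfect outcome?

7

Backward induction with Labs Inc. moving first.
- R0: BR = Hold, leader payoff 2.
- R1: BR = Hold, leader payoff 7.
- R2: BR = Invest, leader payoff 0.
- R3: BR = Hold, leader payoff 0.
- R4: BR = Invest, leader payoff 3.
Labs Inc.'s induced payoffs are 2, 7, 0, 0, 3, so Labs Inc. commits to R1. Subgame-perfect outcome: (R1, Hold) with payoffs (7, 5).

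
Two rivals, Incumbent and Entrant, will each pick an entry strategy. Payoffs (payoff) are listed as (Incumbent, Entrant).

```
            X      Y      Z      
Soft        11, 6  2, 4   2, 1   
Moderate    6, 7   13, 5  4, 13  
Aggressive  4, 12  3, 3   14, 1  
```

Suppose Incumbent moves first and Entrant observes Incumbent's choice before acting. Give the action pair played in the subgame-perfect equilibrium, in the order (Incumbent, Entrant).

(Soft, X)

Work backward from Entrant's decision.
- Soft → Entrant plays X (best of 6, 4, 1); Incumbent gets 11.
- Moderate → Entrant plays Z (best of 7, 5, 13); Incumbent gets 4.
- Aggressive → Entrant plays X (best of 12, 3, 1); Incumbent gets 4.
Maximizing over 11, 4, 4, Incumbent chooses Soft. Subgame-perfect outcome: (Soft, X) with payoffs (11, 6).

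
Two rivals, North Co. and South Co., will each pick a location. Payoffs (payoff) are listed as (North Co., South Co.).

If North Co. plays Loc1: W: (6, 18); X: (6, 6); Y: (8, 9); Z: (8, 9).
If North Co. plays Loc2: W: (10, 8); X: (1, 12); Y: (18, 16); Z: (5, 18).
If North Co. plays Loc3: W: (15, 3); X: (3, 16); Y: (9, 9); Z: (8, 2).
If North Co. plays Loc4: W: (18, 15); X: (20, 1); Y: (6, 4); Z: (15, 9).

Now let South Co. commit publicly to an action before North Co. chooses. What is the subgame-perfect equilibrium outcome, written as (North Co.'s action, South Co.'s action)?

Backward induction with South Co. moving first.
- W: BR = Loc4, leader payoff 15.
- X: BR = Loc4, leader payoff 1.
- Y: BR = Loc2, leader payoff 16.
- Z: BR = Loc4, leader payoff 9.
Among 15, 1, 16, 9, the best is 16 at Y. Subgame-perfect outcome: (Loc2, Y) with payoffs (18, 16).

(Loc2, Y)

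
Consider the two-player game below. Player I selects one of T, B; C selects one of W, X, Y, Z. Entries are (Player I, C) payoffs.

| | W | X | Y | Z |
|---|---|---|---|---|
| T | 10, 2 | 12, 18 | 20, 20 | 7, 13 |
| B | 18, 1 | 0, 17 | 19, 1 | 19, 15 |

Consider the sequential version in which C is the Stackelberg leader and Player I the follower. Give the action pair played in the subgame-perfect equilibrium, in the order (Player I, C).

Player I best-responds to each possible C move:
- W: BR = B, leader payoff 1.
- X: BR = T, leader payoff 18.
- Y: BR = T, leader payoff 20.
- Z: BR = B, leader payoff 15.
Among 1, 18, 20, 15, the best is 20 at Y. Subgame-perfect outcome: (T, Y) with payoffs (20, 20).

(T, Y)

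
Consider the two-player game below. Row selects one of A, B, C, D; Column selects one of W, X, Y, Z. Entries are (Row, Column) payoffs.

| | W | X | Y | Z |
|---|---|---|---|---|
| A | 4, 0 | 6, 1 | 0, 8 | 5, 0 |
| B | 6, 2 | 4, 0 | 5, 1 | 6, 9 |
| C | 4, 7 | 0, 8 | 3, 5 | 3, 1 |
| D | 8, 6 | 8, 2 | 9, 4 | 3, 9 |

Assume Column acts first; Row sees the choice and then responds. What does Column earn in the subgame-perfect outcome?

9

Backward induction with Column moving first.
- W: BR = D, leader payoff 6.
- X: BR = D, leader payoff 2.
- Y: BR = D, leader payoff 4.
- Z: BR = B, leader payoff 9.
Column's induced payoffs are 6, 2, 4, 9, so Column commits to Z. Subgame-perfect outcome: (B, Z) with payoffs (6, 9).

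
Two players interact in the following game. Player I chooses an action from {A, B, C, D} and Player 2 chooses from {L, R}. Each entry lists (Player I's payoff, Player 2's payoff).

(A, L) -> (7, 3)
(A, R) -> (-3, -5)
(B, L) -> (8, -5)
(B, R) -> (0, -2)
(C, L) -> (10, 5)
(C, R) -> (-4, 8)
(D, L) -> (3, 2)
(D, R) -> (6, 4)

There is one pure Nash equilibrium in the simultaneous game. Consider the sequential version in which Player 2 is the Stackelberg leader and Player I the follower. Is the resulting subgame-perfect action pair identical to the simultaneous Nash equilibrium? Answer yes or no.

Work backward from Player I's decision.
- L → Player I plays C (best of 7, 8, 10, 3); Player 2 gets 5.
- R → Player I plays D (best of -3, 0, -4, 6); Player 2 gets 4.
Among 5, 4, the best is 5 at L. Subgame-perfect outcome: (C, L) with payoffs (10, 5).
Under simultaneous play:
Player I's best replies: L→C; R→D.
Player 2's best replies: A→L; B→R; C→R; D→R.
Only (D, R) has each player best-responding; Nash payoffs (6, 4).
Sequential outcome (C, L) differs from the Nash profile (D, R).

no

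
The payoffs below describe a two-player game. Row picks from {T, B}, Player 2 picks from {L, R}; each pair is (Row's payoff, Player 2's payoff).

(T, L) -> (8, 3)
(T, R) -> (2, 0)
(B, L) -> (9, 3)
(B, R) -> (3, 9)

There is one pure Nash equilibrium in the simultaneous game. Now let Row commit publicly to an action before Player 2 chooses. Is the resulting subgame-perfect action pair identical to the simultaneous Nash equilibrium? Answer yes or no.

no

Work backward from Player 2's decision.
- T: Player 2 compares 3, 0 and picks L; Row would get 8.
- B: Player 2 compares 3, 9 and picks R; Row would get 3.
Among 8, 3, the best is 8 at T. Subgame-perfect outcome: (T, L) with payoffs (8, 3).
Now find the simultaneous Nash equilibrium.
Row's best replies: L→B; R→B.
Player 2's best replies: T→L; B→R.
Only (B, R) has each player best-responding; Nash payoffs (3, 9).
Sequential outcome (T, L) differs from the Nash profile (B, R).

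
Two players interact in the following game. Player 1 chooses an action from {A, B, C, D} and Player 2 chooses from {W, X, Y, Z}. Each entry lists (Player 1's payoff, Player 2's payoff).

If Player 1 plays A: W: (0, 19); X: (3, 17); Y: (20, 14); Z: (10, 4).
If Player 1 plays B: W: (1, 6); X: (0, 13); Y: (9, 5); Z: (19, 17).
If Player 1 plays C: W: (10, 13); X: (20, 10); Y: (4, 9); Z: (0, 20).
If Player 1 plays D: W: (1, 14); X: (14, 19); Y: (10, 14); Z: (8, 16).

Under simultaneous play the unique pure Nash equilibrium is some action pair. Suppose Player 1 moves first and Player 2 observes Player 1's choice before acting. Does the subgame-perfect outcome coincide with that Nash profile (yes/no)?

Work backward from Player 2's decision.
- A: BR = W, leader payoff 0.
- B: BR = Z, leader payoff 19.
- C: BR = Z, leader payoff 0.
- D: BR = X, leader payoff 14.
Maximizing over 0, 19, 0, 14, Player 1 chooses B. Subgame-perfect outcome: (B, Z) with payoffs (19, 17).
Under simultaneous play:
Player 1's best replies: W→C; X→C; Y→A; Z→B.
Player 2's best replies: A→W; B→Z; C→Z; D→X.
The unique mutual best reply is (B, Z), giving (19, 17).
Sequential outcome (B, Z) coincides with the Nash profile (B, Z).

yes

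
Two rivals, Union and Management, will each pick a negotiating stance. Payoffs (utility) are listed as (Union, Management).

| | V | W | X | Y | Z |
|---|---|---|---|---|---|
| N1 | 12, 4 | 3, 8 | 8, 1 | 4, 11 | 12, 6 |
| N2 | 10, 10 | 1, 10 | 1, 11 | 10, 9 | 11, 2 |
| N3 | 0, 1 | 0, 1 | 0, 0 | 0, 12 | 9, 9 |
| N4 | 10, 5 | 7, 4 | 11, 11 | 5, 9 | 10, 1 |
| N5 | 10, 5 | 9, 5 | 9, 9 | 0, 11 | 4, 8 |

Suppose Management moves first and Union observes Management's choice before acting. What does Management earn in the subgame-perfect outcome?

Work backward from Union's decision.
- V: BR = N1, leader payoff 4.
- W: BR = N5, leader payoff 5.
- X: BR = N4, leader payoff 11.
- Y: BR = N2, leader payoff 9.
- Z: BR = N1, leader payoff 6.
Among 4, 5, 11, 9, 6, the best is 11 at X. Subgame-perfect outcome: (N4, X) with payoffs (11, 11).

11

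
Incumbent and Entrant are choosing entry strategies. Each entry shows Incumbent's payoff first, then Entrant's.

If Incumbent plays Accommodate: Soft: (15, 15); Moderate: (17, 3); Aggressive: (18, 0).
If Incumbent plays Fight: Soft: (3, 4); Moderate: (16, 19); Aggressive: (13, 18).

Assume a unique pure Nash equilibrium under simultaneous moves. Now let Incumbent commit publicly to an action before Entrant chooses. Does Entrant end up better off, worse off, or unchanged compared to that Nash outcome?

better off

Entrant best-responds to each possible Incumbent move:
- Accommodate: BR = Soft, leader payoff 15.
- Fight: BR = Moderate, leader payoff 16.
Incumbent's induced payoffs are 15, 16, so Incumbent commits to Fight. Subgame-perfect outcome: (Fight, Moderate) with payoffs (16, 19).
Now find the simultaneous Nash equilibrium.
Incumbent's best replies: Soft→Accommodate; Moderate→Accommodate; Aggressive→Accommodate.
Entrant's best replies: Accommodate→Soft; Fight→Moderate.
Only (Accommodate, Soft) has each player best-responding; Nash payoffs (15, 15).
Entrant earns 19 sequentially versus 15 at the Nash outcome: better off.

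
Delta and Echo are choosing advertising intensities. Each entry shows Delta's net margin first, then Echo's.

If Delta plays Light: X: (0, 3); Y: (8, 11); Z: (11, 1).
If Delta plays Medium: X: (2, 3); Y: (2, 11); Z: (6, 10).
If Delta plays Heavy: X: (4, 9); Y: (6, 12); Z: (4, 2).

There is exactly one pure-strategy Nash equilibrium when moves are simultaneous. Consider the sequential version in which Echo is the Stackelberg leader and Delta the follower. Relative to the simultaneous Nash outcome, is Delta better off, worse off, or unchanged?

unchanged

Delta best-responds to each possible Echo move:
- X → Delta plays Heavy (best of 0, 2, 4); Echo gets 9.
- Y → Delta plays Light (best of 8, 2, 6); Echo gets 11.
- Z → Delta plays Light (best of 11, 6, 4); Echo gets 1.
Among 9, 11, 1, the best is 11 at Y. Subgame-perfect outcome: (Light, Y) with payoffs (8, 11).
Now find the simultaneous Nash equilibrium.
Delta's best replies: X→Heavy; Y→Light; Z→Light.
Echo's best replies: Light→Y; Medium→Y; Heavy→Y.
Only (Light, Y) has each player best-responding; Nash payoffs (8, 11).
Delta earns 8 sequentially versus 8 at the Nash outcome: unchanged.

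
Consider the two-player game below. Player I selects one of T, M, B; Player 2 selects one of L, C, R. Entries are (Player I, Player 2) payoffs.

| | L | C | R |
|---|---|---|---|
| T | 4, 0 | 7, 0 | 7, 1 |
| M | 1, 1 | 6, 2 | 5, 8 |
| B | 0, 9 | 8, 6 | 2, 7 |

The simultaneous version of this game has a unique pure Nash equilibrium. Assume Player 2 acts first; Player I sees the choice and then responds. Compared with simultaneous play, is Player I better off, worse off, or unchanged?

better off

Backward induction with Player 2 moving first.
- L: Player I compares 4, 1, 0 and picks T; Player 2 would get 0.
- C: Player I compares 7, 6, 8 and picks B; Player 2 would get 6.
- R: Player I compares 7, 5, 2 and picks T; Player 2 would get 1.
Among 0, 6, 1, the best is 6 at C. Subgame-perfect outcome: (B, C) with payoffs (8, 6).
Under simultaneous play:
Player I's best replies: L→T; C→B; R→T.
Player 2's best replies: T→R; M→R; B→L.
The unique mutual best reply is (T, R), giving (7, 1).
Player I earns 8 sequentially versus 7 at the Nash outcome: better off.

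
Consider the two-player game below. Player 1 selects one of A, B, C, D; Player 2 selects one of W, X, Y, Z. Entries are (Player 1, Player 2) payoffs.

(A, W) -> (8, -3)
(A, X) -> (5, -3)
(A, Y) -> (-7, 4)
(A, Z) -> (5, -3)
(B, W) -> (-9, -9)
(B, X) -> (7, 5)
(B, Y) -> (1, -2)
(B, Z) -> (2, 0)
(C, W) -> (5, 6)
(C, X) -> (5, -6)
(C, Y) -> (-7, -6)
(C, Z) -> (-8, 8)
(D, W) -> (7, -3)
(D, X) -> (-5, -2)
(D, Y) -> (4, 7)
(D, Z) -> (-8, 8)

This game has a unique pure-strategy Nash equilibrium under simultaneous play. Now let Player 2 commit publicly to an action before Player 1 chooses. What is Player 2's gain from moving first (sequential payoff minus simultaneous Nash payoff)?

Backward induction with Player 2 moving first.
- W → Player 1 plays A (best of 8, -9, 5, 7); Player 2 gets -3.
- X → Player 1 plays B (best of 5, 7, 5, -5); Player 2 gets 5.
- Y → Player 1 plays D (best of -7, 1, -7, 4); Player 2 gets 7.
- Z → Player 1 plays A (best of 5, 2, -8, -8); Player 2 gets -3.
Among -3, 5, 7, -3, the best is 7 at Y. Subgame-perfect outcome: (D, Y) with payoffs (4, 7).
For the simultaneous game, intersect best replies.
Player 1's best replies: W→A; X→B; Y→D; Z→A.
Player 2's best replies: A→Y; B→X; C→Z; D→Z.
The unique mutual best reply is (B, X), giving (7, 5).
Player 2's commitment gain: 7 − 5 = 2.

2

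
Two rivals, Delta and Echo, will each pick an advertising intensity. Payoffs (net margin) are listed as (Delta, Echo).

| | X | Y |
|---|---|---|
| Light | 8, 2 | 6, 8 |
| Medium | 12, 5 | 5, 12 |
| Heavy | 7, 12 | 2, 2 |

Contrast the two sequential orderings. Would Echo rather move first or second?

second

If Delta leads: Echo's best replies are Light→Y, Medium→Y, Heavy→X; Delta's induced payoffs 6, 5, 7; outcome (Heavy, X), payoffs (7, 12).
If Echo leads: Delta's best replies are X→Medium, Y→Light; Echo's induced payoffs 5, 8; outcome (Light, Y), payoffs (6, 8).
Echo gets 8 moving first and 12 moving second, so Echo prefers to move second.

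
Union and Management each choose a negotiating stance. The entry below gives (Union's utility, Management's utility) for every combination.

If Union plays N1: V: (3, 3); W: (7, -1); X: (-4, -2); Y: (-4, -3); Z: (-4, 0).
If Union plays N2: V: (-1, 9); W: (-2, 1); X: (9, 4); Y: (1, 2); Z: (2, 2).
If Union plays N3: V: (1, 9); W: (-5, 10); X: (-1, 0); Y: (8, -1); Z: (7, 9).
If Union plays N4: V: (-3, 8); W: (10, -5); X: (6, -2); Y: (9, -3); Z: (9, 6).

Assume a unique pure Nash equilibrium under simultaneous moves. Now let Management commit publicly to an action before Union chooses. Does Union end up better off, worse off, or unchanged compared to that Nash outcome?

Backward induction with Management moving first.
- V: BR = N1, leader payoff 3.
- W: BR = N4, leader payoff -5.
- X: BR = N2, leader payoff 4.
- Y: BR = N4, leader payoff -3.
- Z: BR = N4, leader payoff 6.
Maximizing over 3, -5, 4, -3, 6, Management chooses Z. Subgame-perfect outcome: (N4, Z) with payoffs (9, 6).
Under simultaneous play:
Union's best replies: V→N1; W→N4; X→N2; Y→N4; Z→N4.
Management's best replies: N1→V; N2→V; N3→W; N4→V.
Only (N1, V) has each player best-responding; Nash payoffs (3, 3).
Union earns 9 sequentially versus 3 at the Nash outcome: better off.

better off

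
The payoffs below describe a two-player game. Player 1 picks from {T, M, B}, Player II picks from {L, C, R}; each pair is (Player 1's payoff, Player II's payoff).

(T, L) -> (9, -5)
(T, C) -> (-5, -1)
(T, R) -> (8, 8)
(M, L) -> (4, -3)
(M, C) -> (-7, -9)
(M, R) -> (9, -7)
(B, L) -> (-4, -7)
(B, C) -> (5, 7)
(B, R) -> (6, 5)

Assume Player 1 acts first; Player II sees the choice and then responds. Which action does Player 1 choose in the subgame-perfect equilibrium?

Work backward from Player II's decision.
- T → Player II plays R (best of -5, -1, 8); Player 1 gets 8.
- M → Player II plays L (best of -3, -9, -7); Player 1 gets 4.
- B → Player II plays C (best of -7, 7, 5); Player 1 gets 5.
Among 8, 4, 5, the best is 8 at T. Subgame-perfect outcome: (T, R) with payoffs (8, 8).

T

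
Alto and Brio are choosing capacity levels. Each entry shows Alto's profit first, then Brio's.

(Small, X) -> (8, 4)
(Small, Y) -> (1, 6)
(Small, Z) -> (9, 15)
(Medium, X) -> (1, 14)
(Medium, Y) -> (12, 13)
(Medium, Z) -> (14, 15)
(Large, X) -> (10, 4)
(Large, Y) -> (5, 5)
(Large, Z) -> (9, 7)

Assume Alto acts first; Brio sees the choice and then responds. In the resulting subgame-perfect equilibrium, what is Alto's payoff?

14

Solve by backward induction (Alto leads).
- Small: Brio compares 4, 6, 15 and picks Z; Alto would get 9.
- Medium: Brio compares 14, 13, 15 and picks Z; Alto would get 14.
- Large: Brio compares 4, 5, 7 and picks Z; Alto would get 9.
Alto's induced payoffs are 9, 14, 9, so Alto commits to Medium. Subgame-perfect outcome: (Medium, Z) with payoffs (14, 15).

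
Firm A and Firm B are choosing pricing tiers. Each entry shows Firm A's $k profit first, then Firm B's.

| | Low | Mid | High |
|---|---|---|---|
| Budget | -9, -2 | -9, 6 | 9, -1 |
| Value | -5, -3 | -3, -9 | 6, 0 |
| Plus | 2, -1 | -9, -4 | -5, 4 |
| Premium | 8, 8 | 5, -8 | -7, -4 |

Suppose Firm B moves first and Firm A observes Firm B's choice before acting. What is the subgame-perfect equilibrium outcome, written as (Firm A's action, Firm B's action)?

(Premium, Low)

Backward induction with Firm B moving first.
- Low: BR = Premium, leader payoff 8.
- Mid: BR = Premium, leader payoff -8.
- High: BR = Budget, leader payoff -1.
Maximizing over 8, -8, -1, Firm B chooses Low. Subgame-perfect outcome: (Premium, Low) with payoffs (8, 8).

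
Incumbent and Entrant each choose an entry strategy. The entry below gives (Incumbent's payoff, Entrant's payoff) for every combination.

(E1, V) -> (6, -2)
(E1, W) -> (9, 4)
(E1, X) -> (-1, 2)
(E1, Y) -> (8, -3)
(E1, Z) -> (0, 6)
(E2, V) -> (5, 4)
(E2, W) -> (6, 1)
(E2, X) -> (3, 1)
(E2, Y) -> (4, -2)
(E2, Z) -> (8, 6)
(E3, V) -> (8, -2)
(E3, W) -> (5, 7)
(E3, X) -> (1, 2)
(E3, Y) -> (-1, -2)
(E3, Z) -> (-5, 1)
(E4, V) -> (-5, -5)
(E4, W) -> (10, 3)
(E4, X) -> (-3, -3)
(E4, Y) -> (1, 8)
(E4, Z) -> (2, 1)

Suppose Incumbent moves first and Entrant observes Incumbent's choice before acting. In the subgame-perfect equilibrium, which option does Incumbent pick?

E2

Backward induction with Incumbent moving first.
- E1 → Entrant plays Z (best of -2, 4, 2, -3, 6); Incumbent gets 0.
- E2 → Entrant plays Z (best of 4, 1, 1, -2, 6); Incumbent gets 8.
- E3 → Entrant plays W (best of -2, 7, 2, -2, 1); Incumbent gets 5.
- E4 → Entrant plays Y (best of -5, 3, -3, 8, 1); Incumbent gets 1.
Among 0, 8, 5, 1, the best is 8 at E2. Subgame-perfect outcome: (E2, Z) with payoffs (8, 6).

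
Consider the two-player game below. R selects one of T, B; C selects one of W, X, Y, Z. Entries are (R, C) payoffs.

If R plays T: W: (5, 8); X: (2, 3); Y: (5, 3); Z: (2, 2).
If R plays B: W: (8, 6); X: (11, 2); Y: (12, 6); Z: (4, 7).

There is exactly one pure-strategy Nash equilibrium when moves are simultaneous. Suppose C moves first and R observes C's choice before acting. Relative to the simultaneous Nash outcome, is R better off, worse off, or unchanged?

unchanged

Backward induction with C moving first.
- W: BR = B, leader payoff 6.
- X: BR = B, leader payoff 2.
- Y: BR = B, leader payoff 6.
- Z: BR = B, leader payoff 7.
Among 6, 2, 6, 7, the best is 7 at Z. Subgame-perfect outcome: (B, Z) with payoffs (4, 7).
For the simultaneous game, intersect best replies.
R's best replies: W→B; X→B; Y→B; Z→B.
C's best replies: T→W; B→Z.
The unique mutual best reply is (B, Z), giving (4, 7).
R earns 4 sequentially versus 4 at the Nash outcome: unchanged.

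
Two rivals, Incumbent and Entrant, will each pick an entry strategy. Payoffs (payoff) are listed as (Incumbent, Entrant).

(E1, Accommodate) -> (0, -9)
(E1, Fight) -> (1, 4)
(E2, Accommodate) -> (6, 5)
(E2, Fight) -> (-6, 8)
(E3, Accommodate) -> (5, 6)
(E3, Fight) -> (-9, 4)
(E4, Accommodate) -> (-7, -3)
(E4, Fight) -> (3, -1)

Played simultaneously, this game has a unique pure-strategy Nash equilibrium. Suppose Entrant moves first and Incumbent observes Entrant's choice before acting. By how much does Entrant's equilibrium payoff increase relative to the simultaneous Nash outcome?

Solve by backward induction (Entrant leads).
- Accommodate: Incumbent compares 0, 6, 5, -7 and picks E2; Entrant would get 5.
- Fight: Incumbent compares 1, -6, -9, 3 and picks E4; Entrant would get -1.
Maximizing over 5, -1, Entrant chooses Accommodate. Subgame-perfect outcome: (E2, Accommodate) with payoffs (6, 5).
For the simultaneous game, intersect best replies.
Incumbent's best replies: Accommodate→E2; Fight→E4.
Entrant's best replies: E1→Fight; E2→Fight; E3→Accommodate; E4→Fight.
Only (E4, Fight) has each player best-responding; Nash payoffs (3, -1).
Entrant's commitment gain: 5 − -1 = 6.

6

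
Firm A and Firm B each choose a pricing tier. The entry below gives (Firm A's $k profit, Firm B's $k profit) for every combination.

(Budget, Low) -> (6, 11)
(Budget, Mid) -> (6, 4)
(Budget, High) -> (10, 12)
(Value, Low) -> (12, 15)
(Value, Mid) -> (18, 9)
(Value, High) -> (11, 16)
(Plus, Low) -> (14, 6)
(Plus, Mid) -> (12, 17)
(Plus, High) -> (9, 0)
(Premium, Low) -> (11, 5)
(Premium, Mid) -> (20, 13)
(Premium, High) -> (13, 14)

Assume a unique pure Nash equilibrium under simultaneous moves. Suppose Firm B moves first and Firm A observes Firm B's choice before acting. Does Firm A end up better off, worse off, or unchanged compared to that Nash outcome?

Solve by backward induction (Firm B leads).
- Low → Firm A plays Plus (best of 6, 12, 14, 11); Firm B gets 6.
- Mid → Firm A plays Premium (best of 6, 18, 12, 20); Firm B gets 13.
- High → Firm A plays Premium (best of 10, 11, 9, 13); Firm B gets 14.
Firm B's induced payoffs are 6, 13, 14, so Firm B commits to High. Subgame-perfect outcome: (Premium, High) with payoffs (13, 14).
Under simultaneous play:
Firm A's best replies: Low→Plus; Mid→Premium; High→Premium.
Firm B's best replies: Budget→High; Value→High; Plus→Mid; Premium→High.
Only (Premium, High) has each player best-responding; Nash payoffs (13, 14).
Firm A earns 13 sequentially versus 13 at the Nash outcome: unchanged.

unchanged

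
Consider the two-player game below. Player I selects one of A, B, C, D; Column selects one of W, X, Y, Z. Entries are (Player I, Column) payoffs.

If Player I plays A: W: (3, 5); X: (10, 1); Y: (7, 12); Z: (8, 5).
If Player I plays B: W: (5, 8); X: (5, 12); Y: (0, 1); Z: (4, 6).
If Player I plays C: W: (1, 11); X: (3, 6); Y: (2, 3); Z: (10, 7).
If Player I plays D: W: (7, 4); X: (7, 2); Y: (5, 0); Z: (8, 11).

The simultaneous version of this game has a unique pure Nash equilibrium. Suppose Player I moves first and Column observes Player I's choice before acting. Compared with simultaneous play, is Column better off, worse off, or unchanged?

Column best-responds to each possible Player I move:
- A → Column plays Y (best of 5, 1, 12, 5); Player I gets 7.
- B → Column plays X (best of 8, 12, 1, 6); Player I gets 5.
- C → Column plays W (best of 11, 6, 3, 7); Player I gets 1.
- D → Column plays Z (best of 4, 2, 0, 11); Player I gets 8.
Among 7, 5, 1, 8, the best is 8 at D. Subgame-perfect outcome: (D, Z) with payoffs (8, 11).
Now find the simultaneous Nash equilibrium.
Player I's best replies: W→D; X→A; Y→A; Z→C.
Column's best replies: A→Y; B→X; C→W; D→Z.
Only (A, Y) has each player best-responding; Nash payoffs (7, 12).
Column earns 11 sequentially versus 12 at the Nash outcome: worse off.

worse off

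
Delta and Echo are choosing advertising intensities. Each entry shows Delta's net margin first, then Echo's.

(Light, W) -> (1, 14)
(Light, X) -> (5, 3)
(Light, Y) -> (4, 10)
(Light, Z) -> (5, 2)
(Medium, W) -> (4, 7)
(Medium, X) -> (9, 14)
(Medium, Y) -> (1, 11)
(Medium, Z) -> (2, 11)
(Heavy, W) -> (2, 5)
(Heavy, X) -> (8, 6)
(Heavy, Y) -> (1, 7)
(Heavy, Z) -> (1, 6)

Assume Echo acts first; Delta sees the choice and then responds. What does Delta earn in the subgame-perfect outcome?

9

Work backward from Delta's decision.
- W: Delta compares 1, 4, 2 and picks Medium; Echo would get 7.
- X: Delta compares 5, 9, 8 and picks Medium; Echo would get 14.
- Y: Delta compares 4, 1, 1 and picks Light; Echo would get 10.
- Z: Delta compares 5, 2, 1 and picks Light; Echo would get 2.
Maximizing over 7, 14, 10, 2, Echo chooses X. Subgame-perfect outcome: (Medium, X) with payoffs (9, 14).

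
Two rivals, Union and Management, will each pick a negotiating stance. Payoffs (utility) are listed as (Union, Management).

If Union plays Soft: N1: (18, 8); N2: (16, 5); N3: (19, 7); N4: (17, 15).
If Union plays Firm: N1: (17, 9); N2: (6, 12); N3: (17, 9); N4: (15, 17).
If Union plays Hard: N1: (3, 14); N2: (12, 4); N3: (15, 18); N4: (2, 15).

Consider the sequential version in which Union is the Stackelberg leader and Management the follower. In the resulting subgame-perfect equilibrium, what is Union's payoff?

Backward induction with Union moving first.
- Soft: BR = N4, leader payoff 17.
- Firm: BR = N4, leader payoff 15.
- Hard: BR = N3, leader payoff 15.
Among 17, 15, 15, the best is 17 at Soft. Subgame-perfect outcome: (Soft, N4) with payoffs (17, 15).

17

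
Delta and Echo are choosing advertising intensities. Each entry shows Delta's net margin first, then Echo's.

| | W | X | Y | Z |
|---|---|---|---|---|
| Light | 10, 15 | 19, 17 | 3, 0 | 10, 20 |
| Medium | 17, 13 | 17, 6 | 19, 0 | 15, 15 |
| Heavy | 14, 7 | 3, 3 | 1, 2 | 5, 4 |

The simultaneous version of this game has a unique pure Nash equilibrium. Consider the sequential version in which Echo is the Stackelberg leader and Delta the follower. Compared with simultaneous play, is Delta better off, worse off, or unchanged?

Work backward from Delta's decision.
- W → Delta plays Medium (best of 10, 17, 14); Echo gets 13.
- X → Delta plays Light (best of 19, 17, 3); Echo gets 17.
- Y → Delta plays Medium (best of 3, 19, 1); Echo gets 0.
- Z → Delta plays Medium (best of 10, 15, 5); Echo gets 15.
Echo's induced payoffs are 13, 17, 0, 15, so Echo commits to X. Subgame-perfect outcome: (Light, X) with payoffs (19, 17).
For the simultaneous game, intersect best replies.
Delta's best replies: W→Medium; X→Light; Y→Medium; Z→Medium.
Echo's best replies: Light→Z; Medium→Z; Heavy→W.
Only (Medium, Z) has each player best-responding; Nash payoffs (15, 15).
Delta earns 19 sequentially versus 15 at the Nash outcome: better off.

better off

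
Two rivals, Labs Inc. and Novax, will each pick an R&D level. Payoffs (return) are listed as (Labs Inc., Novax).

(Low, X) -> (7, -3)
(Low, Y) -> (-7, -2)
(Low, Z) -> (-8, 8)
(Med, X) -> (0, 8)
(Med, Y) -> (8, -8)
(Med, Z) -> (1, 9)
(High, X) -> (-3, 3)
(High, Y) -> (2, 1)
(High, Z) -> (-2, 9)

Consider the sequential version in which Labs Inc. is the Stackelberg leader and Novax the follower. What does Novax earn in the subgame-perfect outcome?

9

Backward induction with Labs Inc. moving first.
- Low: Novax compares -3, -2, 8 and picks Z; Labs Inc. would get -8.
- Med: Novax compares 8, -8, 9 and picks Z; Labs Inc. would get 1.
- High: Novax compares 3, 1, 9 and picks Z; Labs Inc. would get -2.
Among -8, 1, -2, the best is 1 at Med. Subgame-perfect outcome: (Med, Z) with payoffs (1, 9).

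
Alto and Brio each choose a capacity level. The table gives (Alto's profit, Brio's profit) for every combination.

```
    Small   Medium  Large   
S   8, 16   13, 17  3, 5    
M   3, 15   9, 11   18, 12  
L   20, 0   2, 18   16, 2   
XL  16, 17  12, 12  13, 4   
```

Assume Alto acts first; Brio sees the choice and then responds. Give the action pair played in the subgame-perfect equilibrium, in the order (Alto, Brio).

Solve by backward induction (Alto leads).
- S → Brio plays Medium (best of 16, 17, 5); Alto gets 13.
- M → Brio plays Small (best of 15, 11, 12); Alto gets 3.
- L → Brio plays Medium (best of 0, 18, 2); Alto gets 2.
- XL → Brio plays Small (best of 17, 12, 4); Alto gets 16.
Among 13, 3, 2, 16, the best is 16 at XL. Subgame-perfect outcome: (XL, Small) with payoffs (16, 17).

(XL, Small)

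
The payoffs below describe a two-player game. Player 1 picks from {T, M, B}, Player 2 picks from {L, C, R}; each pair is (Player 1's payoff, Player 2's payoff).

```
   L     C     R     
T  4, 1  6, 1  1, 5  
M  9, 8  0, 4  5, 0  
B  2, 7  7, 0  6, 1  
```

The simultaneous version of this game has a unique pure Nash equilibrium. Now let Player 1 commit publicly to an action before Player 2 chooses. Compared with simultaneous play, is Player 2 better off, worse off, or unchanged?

unchanged

Player 2 best-responds to each possible Player 1 move:
- T → Player 2 plays R (best of 1, 1, 5); Player 1 gets 1.
- M → Player 2 plays L (best of 8, 4, 0); Player 1 gets 9.
- B → Player 2 plays L (best of 7, 0, 1); Player 1 gets 2.
Among 1, 9, 2, the best is 9 at M. Subgame-perfect outcome: (M, L) with payoffs (9, 8).
Now find the simultaneous Nash equilibrium.
Player 1's best replies: L→M; C→B; R→B.
Player 2's best replies: T→R; M→L; B→L.
The unique mutual best reply is (M, L), giving (9, 8).
Player 2 earns 8 sequentially versus 8 at the Nash outcome: unchanged.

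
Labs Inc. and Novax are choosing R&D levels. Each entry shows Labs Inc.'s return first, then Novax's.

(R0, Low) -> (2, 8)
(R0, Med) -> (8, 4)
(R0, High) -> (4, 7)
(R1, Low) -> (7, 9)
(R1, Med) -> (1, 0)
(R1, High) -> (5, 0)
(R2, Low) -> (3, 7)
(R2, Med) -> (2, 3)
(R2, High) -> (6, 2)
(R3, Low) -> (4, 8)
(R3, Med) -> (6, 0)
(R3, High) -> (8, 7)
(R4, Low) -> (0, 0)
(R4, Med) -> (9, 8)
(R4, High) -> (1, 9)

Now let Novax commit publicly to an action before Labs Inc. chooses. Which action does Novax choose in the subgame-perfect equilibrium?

Low

Work backward from Labs Inc.'s decision.
- Low: Labs Inc. compares 2, 7, 3, 4, 0 and picks R1; Novax would get 9.
- Med: Labs Inc. compares 8, 1, 2, 6, 9 and picks R4; Novax would get 8.
- High: Labs Inc. compares 4, 5, 6, 8, 1 and picks R3; Novax would get 7.
Novax's induced payoffs are 9, 8, 7, so Novax commits to Low. Subgame-perfect outcome: (R1, Low) with payoffs (7, 9).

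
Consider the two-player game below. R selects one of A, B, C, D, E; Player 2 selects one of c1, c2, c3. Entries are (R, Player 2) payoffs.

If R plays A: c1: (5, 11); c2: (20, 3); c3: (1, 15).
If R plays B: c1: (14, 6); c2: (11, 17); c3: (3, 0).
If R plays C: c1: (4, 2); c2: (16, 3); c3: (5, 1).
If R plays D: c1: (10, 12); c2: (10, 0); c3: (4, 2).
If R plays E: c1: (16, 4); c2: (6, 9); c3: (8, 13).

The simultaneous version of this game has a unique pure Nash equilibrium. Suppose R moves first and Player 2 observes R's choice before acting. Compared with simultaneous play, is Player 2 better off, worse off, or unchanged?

worse off

Solve by backward induction (R leads).
- A: Player 2 compares 11, 3, 15 and picks c3; R would get 1.
- B: Player 2 compares 6, 17, 0 and picks c2; R would get 11.
- C: Player 2 compares 2, 3, 1 and picks c2; R would get 16.
- D: Player 2 compares 12, 0, 2 and picks c1; R would get 10.
- E: Player 2 compares 4, 9, 13 and picks c3; R would get 8.
R's induced payoffs are 1, 11, 16, 10, 8, so R commits to C. Subgame-perfect outcome: (C, c2) with payoffs (16, 3).
For the simultaneous game, intersect best replies.
R's best replies: c1→E; c2→A; c3→E.
Player 2's best replies: A→c3; B→c2; C→c2; D→c1; E→c3.
Only (E, c3) has each player best-responding; Nash payoffs (8, 13).
Player 2 earns 3 sequentially versus 13 at the Nash outcome: worse off.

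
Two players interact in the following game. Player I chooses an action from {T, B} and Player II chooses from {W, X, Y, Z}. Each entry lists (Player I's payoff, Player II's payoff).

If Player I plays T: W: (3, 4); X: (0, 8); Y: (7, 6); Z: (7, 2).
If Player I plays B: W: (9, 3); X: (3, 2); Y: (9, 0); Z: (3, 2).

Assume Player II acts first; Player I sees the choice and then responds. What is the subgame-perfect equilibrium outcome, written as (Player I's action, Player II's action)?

(B, W)

Player I best-responds to each possible Player II move:
- W: BR = B, leader payoff 3.
- X: BR = B, leader payoff 2.
- Y: BR = B, leader payoff 0.
- Z: BR = T, leader payoff 2.
Player II's induced payoffs are 3, 2, 0, 2, so Player II commits to W. Subgame-perfect outcome: (B, W) with payoffs (9, 3).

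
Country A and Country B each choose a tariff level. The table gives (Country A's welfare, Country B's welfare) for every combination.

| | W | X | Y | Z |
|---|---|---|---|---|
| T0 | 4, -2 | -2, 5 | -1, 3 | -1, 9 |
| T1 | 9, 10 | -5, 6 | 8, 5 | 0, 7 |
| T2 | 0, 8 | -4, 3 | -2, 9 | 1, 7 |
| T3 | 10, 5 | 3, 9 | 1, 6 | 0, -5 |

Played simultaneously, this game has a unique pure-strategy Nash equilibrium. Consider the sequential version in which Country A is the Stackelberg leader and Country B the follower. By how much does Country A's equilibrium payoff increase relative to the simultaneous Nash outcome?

6

Work backward from Country B's decision.
- T0: Country B compares -2, 5, 3, 9 and picks Z; Country A would get -1.
- T1: Country B compares 10, 6, 5, 7 and picks W; Country A would get 9.
- T2: Country B compares 8, 3, 9, 7 and picks Y; Country A would get -2.
- T3: Country B compares 5, 9, 6, -5 and picks X; Country A would get 3.
Among -1, 9, -2, 3, the best is 9 at T1. Subgame-perfect outcome: (T1, W) with payoffs (9, 10).
For the simultaneous game, intersect best replies.
Country A's best replies: W→T3; X→T3; Y→T1; Z→T2.
Country B's best replies: T0→Z; T1→W; T2→Y; T3→X.
Only (T3, X) has each player best-responding; Nash payoffs (3, 9).
Country A's commitment gain: 9 − 3 = 6.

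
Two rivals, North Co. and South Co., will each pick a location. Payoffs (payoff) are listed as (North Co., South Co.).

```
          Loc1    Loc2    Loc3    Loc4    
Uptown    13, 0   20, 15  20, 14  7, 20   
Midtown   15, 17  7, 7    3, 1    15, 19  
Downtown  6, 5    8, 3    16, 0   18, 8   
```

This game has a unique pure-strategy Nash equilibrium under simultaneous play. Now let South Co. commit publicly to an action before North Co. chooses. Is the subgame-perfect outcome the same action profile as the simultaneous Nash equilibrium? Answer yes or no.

no

Backward induction with South Co. moving first.
- Loc1: BR = Midtown, leader payoff 17.
- Loc2: BR = Uptown, leader payoff 15.
- Loc3: BR = Uptown, leader payoff 14.
- Loc4: BR = Downtown, leader payoff 8.
South Co.'s induced payoffs are 17, 15, 14, 8, so South Co. commits to Loc1. Subgame-perfect outcome: (Midtown, Loc1) with payoffs (15, 17).
Now find the simultaneous Nash equilibrium.
North Co.'s best replies: Loc1→Midtown; Loc2→Uptown; Loc3→Uptown; Loc4→Downtown.
South Co.'s best replies: Uptown→Loc4; Midtown→Loc4; Downtown→Loc4.
The unique mutual best reply is (Downtown, Loc4), giving (18, 8).
Sequential outcome (Midtown, Loc1) differs from the Nash profile (Downtown, Loc4).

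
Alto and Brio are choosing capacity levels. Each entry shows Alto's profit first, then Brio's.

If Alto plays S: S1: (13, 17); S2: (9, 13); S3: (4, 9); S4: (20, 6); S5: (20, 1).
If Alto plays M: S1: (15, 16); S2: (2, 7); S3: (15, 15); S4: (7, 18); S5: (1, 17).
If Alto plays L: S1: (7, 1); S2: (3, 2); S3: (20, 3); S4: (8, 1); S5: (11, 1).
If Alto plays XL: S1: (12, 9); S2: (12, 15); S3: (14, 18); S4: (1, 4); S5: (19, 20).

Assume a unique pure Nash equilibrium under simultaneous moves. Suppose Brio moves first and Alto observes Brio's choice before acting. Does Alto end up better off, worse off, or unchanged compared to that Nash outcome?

worse off

Alto best-responds to each possible Brio move:
- S1 → Alto plays M (best of 13, 15, 7, 12); Brio gets 16.
- S2 → Alto plays XL (best of 9, 2, 3, 12); Brio gets 15.
- S3 → Alto plays L (best of 4, 15, 20, 14); Brio gets 3.
- S4 → Alto plays S (best of 20, 7, 8, 1); Brio gets 6.
- S5 → Alto plays S (best of 20, 1, 11, 19); Brio gets 1.
Maximizing over 16, 15, 3, 6, 1, Brio chooses S1. Subgame-perfect outcome: (M, S1) with payoffs (15, 16).
Under simultaneous play:
Alto's best replies: S1→M; S2→XL; S3→L; S4→S; S5→S.
Brio's best replies: S→S1; M→S4; L→S3; XL→S5.
The unique mutual best reply is (L, S3), giving (20, 3).
Alto earns 15 sequentially versus 20 at the Nash outcome: worse off.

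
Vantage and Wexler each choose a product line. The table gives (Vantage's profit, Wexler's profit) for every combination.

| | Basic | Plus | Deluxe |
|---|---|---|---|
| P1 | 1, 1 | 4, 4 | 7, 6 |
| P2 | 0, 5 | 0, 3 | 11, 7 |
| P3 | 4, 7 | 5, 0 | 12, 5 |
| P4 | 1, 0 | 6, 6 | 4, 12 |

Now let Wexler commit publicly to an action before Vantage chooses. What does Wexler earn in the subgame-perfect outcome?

7

Vantage best-responds to each possible Wexler move:
- Basic: BR = P3, leader payoff 7.
- Plus: BR = P4, leader payoff 6.
- Deluxe: BR = P3, leader payoff 5.
Maximizing over 7, 6, 5, Wexler chooses Basic. Subgame-perfect outcome: (P3, Basic) with payoffs (4, 7).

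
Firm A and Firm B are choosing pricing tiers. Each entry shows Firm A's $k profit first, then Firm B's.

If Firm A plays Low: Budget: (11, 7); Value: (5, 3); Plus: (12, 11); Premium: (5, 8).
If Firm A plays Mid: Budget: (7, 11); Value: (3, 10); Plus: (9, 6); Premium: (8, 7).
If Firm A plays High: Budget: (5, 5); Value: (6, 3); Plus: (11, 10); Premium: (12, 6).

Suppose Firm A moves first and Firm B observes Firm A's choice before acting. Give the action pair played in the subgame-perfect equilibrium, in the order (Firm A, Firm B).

Backward induction with Firm A moving first.
- Low: BR = Plus, leader payoff 12.
- Mid: BR = Budget, leader payoff 7.
- High: BR = Plus, leader payoff 11.
Firm A's induced payoffs are 12, 7, 11, so Firm A commits to Low. Subgame-perfect outcome: (Low, Plus) with payoffs (12, 11).

(Low, Plus)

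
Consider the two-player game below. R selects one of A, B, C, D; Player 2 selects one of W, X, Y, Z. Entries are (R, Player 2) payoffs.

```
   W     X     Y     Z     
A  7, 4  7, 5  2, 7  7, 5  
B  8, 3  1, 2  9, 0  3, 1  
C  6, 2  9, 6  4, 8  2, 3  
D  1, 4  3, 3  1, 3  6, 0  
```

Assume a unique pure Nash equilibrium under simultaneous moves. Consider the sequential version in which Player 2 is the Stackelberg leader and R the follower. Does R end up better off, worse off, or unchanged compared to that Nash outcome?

better off

Work backward from R's decision.
- W → R plays B (best of 7, 8, 6, 1); Player 2 gets 3.
- X → R plays C (best of 7, 1, 9, 3); Player 2 gets 6.
- Y → R plays B (best of 2, 9, 4, 1); Player 2 gets 0.
- Z → R plays A (best of 7, 3, 2, 6); Player 2 gets 5.
Among 3, 6, 0, 5, the best is 6 at X. Subgame-perfect outcome: (C, X) with payoffs (9, 6).
For the simultaneous game, intersect best replies.
R's best replies: W→B; X→C; Y→B; Z→A.
Player 2's best replies: A→Y; B→W; C→Y; D→W.
Only (B, W) has each player best-responding; Nash payoffs (8, 3).
R earns 9 sequentially versus 8 at the Nash outcome: better off.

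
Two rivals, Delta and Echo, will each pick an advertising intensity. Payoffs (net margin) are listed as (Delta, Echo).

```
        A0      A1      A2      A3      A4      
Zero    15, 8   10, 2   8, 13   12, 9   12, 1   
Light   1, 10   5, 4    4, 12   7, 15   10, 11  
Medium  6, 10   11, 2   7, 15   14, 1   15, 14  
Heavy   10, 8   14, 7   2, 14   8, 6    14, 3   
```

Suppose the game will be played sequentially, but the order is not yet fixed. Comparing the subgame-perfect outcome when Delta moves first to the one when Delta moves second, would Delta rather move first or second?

If Delta leads: Echo's best replies are Zero→A2, Light→A3, Medium→A2, Heavy→A2; Delta's induced payoffs 8, 7, 7, 2; outcome (Zero, A2), payoffs (8, 13).
If Echo leads: Delta's best replies are A0→Zero, A1→Heavy, A2→Zero, A3→Medium, A4→Medium; Echo's induced payoffs 8, 7, 13, 1, 14; outcome (Medium, A4), payoffs (15, 14).
Delta gets 8 moving first and 15 moving second, so Delta prefers to move second.

second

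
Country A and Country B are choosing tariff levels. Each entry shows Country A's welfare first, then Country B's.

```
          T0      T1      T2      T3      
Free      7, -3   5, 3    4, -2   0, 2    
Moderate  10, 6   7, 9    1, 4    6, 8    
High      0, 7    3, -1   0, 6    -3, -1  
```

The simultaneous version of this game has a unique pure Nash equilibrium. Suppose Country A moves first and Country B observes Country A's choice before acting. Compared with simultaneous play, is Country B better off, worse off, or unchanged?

Country B best-responds to each possible Country A move:
- Free: Country B compares -3, 3, -2, 2 and picks T1; Country A would get 5.
- Moderate: Country B compares 6, 9, 4, 8 and picks T1; Country A would get 7.
- High: Country B compares 7, -1, 6, -1 and picks T0; Country A would get 0.
Country A's induced payoffs are 5, 7, 0, so Country A commits to Moderate. Subgame-perfect outcome: (Moderate, T1) with payoffs (7, 9).
Now find the simultaneous Nash equilibrium.
Country A's best replies: T0→Moderate; T1→Moderate; T2→Free; T3→Moderate.
Country B's best replies: Free→T1; Moderate→T1; High→T0.
The unique mutual best reply is (Moderate, T1), giving (7, 9).
Country B earns 9 sequentially versus 9 at the Nash outcome: unchanged.

unchanged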